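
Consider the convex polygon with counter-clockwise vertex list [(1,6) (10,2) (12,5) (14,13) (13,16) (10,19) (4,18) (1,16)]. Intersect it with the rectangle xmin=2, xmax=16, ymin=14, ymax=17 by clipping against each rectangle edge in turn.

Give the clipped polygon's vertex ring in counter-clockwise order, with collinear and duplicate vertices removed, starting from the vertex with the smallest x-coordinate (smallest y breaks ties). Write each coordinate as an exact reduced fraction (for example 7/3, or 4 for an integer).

Clipped polygon: [(2,14) (41/3,14) (13,16) (12,17) (5/2,17) (2,50/3)]

1. After x ≥ 2: [(2,50/9) (10,2) (12,5) (14,13) (13,16) (10,19) (4,18) (2,50/3)]
2. After x ≤ 16: [(2,50/9) (10,2) (12,5) (14,13) (13,16) (10,19) (4,18) (2,50/3)]
3. After y ≥ 14: [(2,14) (41/3,14) (13,16) (10,19) (4,18) (2,50/3)]
4. After y ≤ 17: [(2,14) (41/3,14) (13,16) (12,17) (5/2,17) (2,50/3)]
5. Canonical ring: [(2,14) (41/3,14) (13,16) (12,17) (5/2,17) (2,50/3)]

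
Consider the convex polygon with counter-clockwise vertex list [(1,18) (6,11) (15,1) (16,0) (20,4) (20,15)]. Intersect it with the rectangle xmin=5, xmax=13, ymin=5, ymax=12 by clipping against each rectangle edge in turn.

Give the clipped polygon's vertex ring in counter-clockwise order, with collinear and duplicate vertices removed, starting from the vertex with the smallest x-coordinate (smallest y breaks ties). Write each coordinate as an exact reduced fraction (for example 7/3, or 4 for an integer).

Clipped polygon: [(37/7,12) (6,11) (57/5,5) (13,5) (13,12)]

1. After x ≥ 5: [(5,330/19) (5,62/5) (6,11) (15,1) (16,0) (20,4) (20,15)]
2. After x ≤ 13: [(13,306/19) (5,330/19) (5,62/5) (6,11) (13,29/9)]
3. After y ≥ 5: [(13,5) (13,306/19) (5,330/19) (5,62/5) (6,11) (57/5,5)]
4. After y ≤ 12: [(13,5) (13,12) (37/7,12) (6,11) (57/5,5)]
5. Canonical ring: [(37/7,12) (6,11) (57/5,5) (13,5) (13,12)]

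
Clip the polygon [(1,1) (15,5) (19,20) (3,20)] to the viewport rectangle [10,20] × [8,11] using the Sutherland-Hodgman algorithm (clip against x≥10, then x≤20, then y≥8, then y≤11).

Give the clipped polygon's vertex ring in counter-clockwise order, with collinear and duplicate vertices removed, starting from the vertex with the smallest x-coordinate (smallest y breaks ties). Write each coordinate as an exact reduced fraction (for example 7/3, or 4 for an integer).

1. After x ≥ 10: [(10,25/7) (15,5) (19,20) (10,20)]
2. After x ≤ 20: [(10,25/7) (15,5) (19,20) (10,20)]
3. After y ≥ 8: [(10,8) (79/5,8) (19,20) (10,20)]
4. After y ≤ 11: [(10,11) (10,8) (79/5,8) (83/5,11)]
5. Canonical ring: [(10,8) (79/5,8) (83/5,11) (10,11)]

Clipped polygon: [(10,8) (79/5,8) (83/5,11) (10,11)]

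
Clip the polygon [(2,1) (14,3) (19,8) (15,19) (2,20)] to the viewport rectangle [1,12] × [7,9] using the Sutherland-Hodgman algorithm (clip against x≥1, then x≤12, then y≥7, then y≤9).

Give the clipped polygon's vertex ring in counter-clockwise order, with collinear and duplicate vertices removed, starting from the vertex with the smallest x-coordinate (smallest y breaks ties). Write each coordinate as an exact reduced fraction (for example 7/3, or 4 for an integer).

Clipped polygon: [(2,7) (12,7) (12,9) (2,9)]

1. After x ≥ 1: [(2,1) (14,3) (19,8) (15,19) (2,20)]
2. After x ≤ 12: [(2,1) (12,8/3) (12,250/13) (2,20)]
3. After y ≥ 7: [(2,7) (12,7) (12,250/13) (2,20)]
4. After y ≤ 9: [(2,9) (2,7) (12,7) (12,9)]
5. Canonical ring: [(2,7) (12,7) (12,9) (2,9)]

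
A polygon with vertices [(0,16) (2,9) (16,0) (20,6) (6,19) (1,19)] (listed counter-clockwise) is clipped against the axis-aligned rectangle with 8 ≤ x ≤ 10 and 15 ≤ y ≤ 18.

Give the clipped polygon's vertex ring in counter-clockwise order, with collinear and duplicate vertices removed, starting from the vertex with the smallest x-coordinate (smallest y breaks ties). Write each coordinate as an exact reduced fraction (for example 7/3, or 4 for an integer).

Clipped polygon: [(8,15) (10,15) (10,107/7) (8,120/7)]

1. After x ≥ 8: [(8,36/7) (16,0) (20,6) (8,120/7)]
2. After x ≤ 10: [(8,36/7) (10,27/7) (10,107/7) (8,120/7)]
3. After y ≥ 15: [(8,15) (10,15) (10,107/7) (8,120/7)]
4. After y ≤ 18: [(8,15) (10,15) (10,107/7) (8,120/7)]
5. Canonical ring: [(8,15) (10,15) (10,107/7) (8,120/7)]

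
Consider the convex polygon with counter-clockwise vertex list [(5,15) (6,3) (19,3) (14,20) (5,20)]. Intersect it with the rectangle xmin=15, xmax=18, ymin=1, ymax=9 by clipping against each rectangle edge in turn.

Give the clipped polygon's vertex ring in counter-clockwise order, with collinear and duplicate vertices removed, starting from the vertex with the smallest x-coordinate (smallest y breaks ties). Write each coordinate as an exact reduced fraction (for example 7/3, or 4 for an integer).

1. After x ≥ 15: [(15,3) (19,3) (15,83/5)]
2. After x ≤ 18: [(15,3) (18,3) (18,32/5) (15,83/5)]
3. After y ≥ 1: [(15,3) (18,3) (18,32/5) (15,83/5)]
4. After y ≤ 9: [(15,9) (15,3) (18,3) (18,32/5) (293/17,9)]
5. Canonical ring: [(15,3) (18,3) (18,32/5) (293/17,9) (15,9)]

Clipped polygon: [(15,3) (18,3) (18,32/5) (293/17,9) (15,9)]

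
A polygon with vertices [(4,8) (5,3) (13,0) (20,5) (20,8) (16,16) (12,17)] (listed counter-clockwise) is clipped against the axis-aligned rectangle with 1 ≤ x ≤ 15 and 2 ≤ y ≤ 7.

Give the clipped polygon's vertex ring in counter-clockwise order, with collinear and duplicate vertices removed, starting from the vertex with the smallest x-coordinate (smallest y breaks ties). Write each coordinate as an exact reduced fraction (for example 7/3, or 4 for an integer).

Clipped polygon: [(21/5,7) (5,3) (23/3,2) (15,2) (15,7)]

1. After x ≥ 1: [(4,8) (5,3) (13,0) (20,5) (20,8) (16,16) (12,17)]
2. After x ≤ 15: [(4,8) (5,3) (13,0) (15,10/7) (15,65/4) (12,17)]
3. After y ≥ 2: [(4,8) (5,3) (23/3,2) (15,2) (15,65/4) (12,17)]
4. After y ≤ 7: [(21/5,7) (5,3) (23/3,2) (15,2) (15,7)]
5. Canonical ring: [(21/5,7) (5,3) (23/3,2) (15,2) (15,7)]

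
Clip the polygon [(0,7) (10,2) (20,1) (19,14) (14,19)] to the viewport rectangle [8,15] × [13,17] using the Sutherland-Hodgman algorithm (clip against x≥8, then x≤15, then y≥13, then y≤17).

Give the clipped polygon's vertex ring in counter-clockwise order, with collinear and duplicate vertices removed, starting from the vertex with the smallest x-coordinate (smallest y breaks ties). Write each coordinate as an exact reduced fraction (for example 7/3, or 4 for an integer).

Clipped polygon: [(8,13) (15,13) (15,17) (35/3,17) (8,97/7)]

1. After x ≥ 8: [(8,97/7) (8,3) (10,2) (20,1) (19,14) (14,19)]
2. After x ≤ 15: [(8,97/7) (8,3) (10,2) (15,3/2) (15,18) (14,19)]
3. After y ≥ 13: [(8,97/7) (8,13) (15,13) (15,18) (14,19)]
4. After y ≤ 17: [(35/3,17) (8,97/7) (8,13) (15,13) (15,17)]
5. Canonical ring: [(8,13) (15,13) (15,17) (35/3,17) (8,97/7)]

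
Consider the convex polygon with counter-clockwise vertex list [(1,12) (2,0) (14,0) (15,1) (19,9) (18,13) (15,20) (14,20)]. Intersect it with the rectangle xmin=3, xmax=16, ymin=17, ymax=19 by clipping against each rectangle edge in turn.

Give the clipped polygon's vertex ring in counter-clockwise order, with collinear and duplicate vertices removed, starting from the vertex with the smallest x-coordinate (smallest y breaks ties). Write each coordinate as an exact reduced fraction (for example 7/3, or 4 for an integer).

Clipped polygon: [(73/8,17) (16,17) (16,53/3) (108/7,19) (99/8,19)]

1. After x ≥ 3: [(3,172/13) (3,0) (14,0) (15,1) (19,9) (18,13) (15,20) (14,20)]
2. After x ≤ 16: [(3,172/13) (3,0) (14,0) (15,1) (16,3) (16,53/3) (15,20) (14,20)]
3. After y ≥ 17: [(73/8,17) (16,17) (16,53/3) (15,20) (14,20)]
4. After y ≤ 19: [(99/8,19) (73/8,17) (16,17) (16,53/3) (108/7,19)]
5. Canonical ring: [(73/8,17) (16,17) (16,53/3) (108/7,19) (99/8,19)]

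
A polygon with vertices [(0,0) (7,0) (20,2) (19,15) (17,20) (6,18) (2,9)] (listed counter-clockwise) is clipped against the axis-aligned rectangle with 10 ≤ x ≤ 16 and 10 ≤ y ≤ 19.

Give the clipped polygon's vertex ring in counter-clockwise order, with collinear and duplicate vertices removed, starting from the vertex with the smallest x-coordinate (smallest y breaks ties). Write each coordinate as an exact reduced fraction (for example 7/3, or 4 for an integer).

1. After x ≥ 10: [(10,6/13) (20,2) (19,15) (17,20) (10,206/11)]
2. After x ≤ 16: [(10,6/13) (16,18/13) (16,218/11) (10,206/11)]
3. After y ≥ 10: [(10,10) (16,10) (16,218/11) (10,206/11)]
4. After y ≤ 19: [(10,10) (16,10) (16,19) (23/2,19) (10,206/11)]
5. Canonical ring: [(10,10) (16,10) (16,19) (23/2,19) (10,206/11)]

Clipped polygon: [(10,10) (16,10) (16,19) (23/2,19) (10,206/11)]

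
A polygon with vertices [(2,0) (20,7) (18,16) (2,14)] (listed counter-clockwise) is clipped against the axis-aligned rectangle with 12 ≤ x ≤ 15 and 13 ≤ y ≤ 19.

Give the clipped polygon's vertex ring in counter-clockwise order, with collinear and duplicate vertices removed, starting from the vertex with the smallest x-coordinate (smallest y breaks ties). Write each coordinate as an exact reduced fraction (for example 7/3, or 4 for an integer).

Clipped polygon: [(12,13) (15,13) (15,125/8) (12,61/4)]

1. After x ≥ 12: [(12,35/9) (20,7) (18,16) (12,61/4)]
2. After x ≤ 15: [(12,35/9) (15,91/18) (15,125/8) (12,61/4)]
3. After y ≥ 13: [(12,13) (15,13) (15,125/8) (12,61/4)]
4. After y ≤ 19: [(12,13) (15,13) (15,125/8) (12,61/4)]
5. Canonical ring: [(12,13) (15,13) (15,125/8) (12,61/4)]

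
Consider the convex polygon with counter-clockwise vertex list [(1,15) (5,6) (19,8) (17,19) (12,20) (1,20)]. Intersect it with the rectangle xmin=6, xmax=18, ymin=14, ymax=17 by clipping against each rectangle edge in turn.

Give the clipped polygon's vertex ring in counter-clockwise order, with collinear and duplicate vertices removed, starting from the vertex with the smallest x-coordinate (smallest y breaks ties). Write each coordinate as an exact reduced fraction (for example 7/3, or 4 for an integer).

1. After x ≥ 6: [(6,43/7) (19,8) (17,19) (12,20) (6,20)]
2. After x ≤ 18: [(6,43/7) (18,55/7) (18,27/2) (17,19) (12,20) (6,20)]
3. After y ≥ 14: [(6,14) (197/11,14) (17,19) (12,20) (6,20)]
4. After y ≤ 17: [(6,17) (6,14) (197/11,14) (191/11,17)]
5. Canonical ring: [(6,14) (197/11,14) (191/11,17) (6,17)]

Clipped polygon: [(6,14) (197/11,14) (191/11,17) (6,17)]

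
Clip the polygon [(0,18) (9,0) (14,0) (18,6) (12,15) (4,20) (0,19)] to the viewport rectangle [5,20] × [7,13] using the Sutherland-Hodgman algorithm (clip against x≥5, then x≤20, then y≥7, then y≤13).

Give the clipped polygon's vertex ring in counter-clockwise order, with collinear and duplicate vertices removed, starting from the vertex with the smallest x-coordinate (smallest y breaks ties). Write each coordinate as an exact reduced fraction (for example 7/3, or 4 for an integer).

Clipped polygon: [(5,8) (11/2,7) (52/3,7) (40/3,13) (5,13)]

1. After x ≥ 5: [(5,8) (9,0) (14,0) (18,6) (12,15) (5,155/8)]
2. After x ≤ 20: [(5,8) (9,0) (14,0) (18,6) (12,15) (5,155/8)]
3. After y ≥ 7: [(5,8) (11/2,7) (52/3,7) (12,15) (5,155/8)]
4. After y ≤ 13: [(5,13) (5,8) (11/2,7) (52/3,7) (40/3,13)]
5. Canonical ring: [(5,8) (11/2,7) (52/3,7) (40/3,13) (5,13)]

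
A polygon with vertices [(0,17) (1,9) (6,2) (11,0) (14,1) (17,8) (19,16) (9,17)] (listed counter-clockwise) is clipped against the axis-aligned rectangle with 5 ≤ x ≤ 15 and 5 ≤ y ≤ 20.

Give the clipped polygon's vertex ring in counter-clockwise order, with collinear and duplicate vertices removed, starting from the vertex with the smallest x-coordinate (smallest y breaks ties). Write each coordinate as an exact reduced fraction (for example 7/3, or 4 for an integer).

1. After x ≥ 5: [(5,17) (5,17/5) (6,2) (11,0) (14,1) (17,8) (19,16) (9,17)]
2. After x ≤ 15: [(5,17) (5,17/5) (6,2) (11,0) (14,1) (15,10/3) (15,82/5) (9,17)]
3. After y ≥ 5: [(5,17) (5,5) (15,5) (15,82/5) (9,17)]
4. After y ≤ 20: [(5,17) (5,5) (15,5) (15,82/5) (9,17)]
5. Canonical ring: [(5,5) (15,5) (15,82/5) (9,17) (5,17)]

Clipped polygon: [(5,5) (15,5) (15,82/5) (9,17) (5,17)]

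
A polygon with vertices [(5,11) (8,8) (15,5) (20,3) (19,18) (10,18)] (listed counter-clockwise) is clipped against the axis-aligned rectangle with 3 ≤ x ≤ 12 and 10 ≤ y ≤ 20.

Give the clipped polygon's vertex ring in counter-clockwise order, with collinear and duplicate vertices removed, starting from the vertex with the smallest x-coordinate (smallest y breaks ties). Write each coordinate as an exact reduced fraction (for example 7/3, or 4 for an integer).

Clipped polygon: [(5,11) (6,10) (12,10) (12,18) (10,18)]

1. After x ≥ 3: [(5,11) (8,8) (15,5) (20,3) (19,18) (10,18)]
2. After x ≤ 12: [(5,11) (8,8) (12,44/7) (12,18) (10,18)]
3. After y ≥ 10: [(5,11) (6,10) (12,10) (12,18) (10,18)]
4. After y ≤ 20: [(5,11) (6,10) (12,10) (12,18) (10,18)]
5. Canonical ring: [(5,11) (6,10) (12,10) (12,18) (10,18)]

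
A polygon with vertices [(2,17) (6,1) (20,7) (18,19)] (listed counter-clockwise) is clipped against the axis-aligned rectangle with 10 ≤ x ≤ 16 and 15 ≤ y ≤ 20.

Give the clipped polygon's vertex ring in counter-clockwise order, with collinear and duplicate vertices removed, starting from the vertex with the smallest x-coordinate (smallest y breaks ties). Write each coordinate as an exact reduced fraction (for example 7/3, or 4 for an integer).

Clipped polygon: [(10,15) (16,15) (16,75/4) (10,18)]

1. After x ≥ 10: [(10,18) (10,19/7) (20,7) (18,19)]
2. After x ≤ 16: [(16,75/4) (10,18) (10,19/7) (16,37/7)]
3. After y ≥ 15: [(16,15) (16,75/4) (10,18) (10,15)]
4. After y ≤ 20: [(16,15) (16,75/4) (10,18) (10,15)]
5. Canonical ring: [(10,15) (16,15) (16,75/4) (10,18)]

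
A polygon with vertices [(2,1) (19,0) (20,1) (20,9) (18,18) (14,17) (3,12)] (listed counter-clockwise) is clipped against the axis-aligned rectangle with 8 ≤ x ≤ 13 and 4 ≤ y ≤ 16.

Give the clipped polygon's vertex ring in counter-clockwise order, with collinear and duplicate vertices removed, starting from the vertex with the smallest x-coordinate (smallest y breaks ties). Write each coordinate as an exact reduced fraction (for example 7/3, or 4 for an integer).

1. After x ≥ 8: [(8,11/17) (19,0) (20,1) (20,9) (18,18) (14,17) (8,157/11)]
2. After x ≤ 13: [(8,11/17) (13,6/17) (13,182/11) (8,157/11)]
3. After y ≥ 4: [(8,4) (13,4) (13,182/11) (8,157/11)]
4. After y ≤ 16: [(8,4) (13,4) (13,16) (59/5,16) (8,157/11)]
5. Canonical ring: [(8,4) (13,4) (13,16) (59/5,16) (8,157/11)]

Clipped polygon: [(8,4) (13,4) (13,16) (59/5,16) (8,157/11)]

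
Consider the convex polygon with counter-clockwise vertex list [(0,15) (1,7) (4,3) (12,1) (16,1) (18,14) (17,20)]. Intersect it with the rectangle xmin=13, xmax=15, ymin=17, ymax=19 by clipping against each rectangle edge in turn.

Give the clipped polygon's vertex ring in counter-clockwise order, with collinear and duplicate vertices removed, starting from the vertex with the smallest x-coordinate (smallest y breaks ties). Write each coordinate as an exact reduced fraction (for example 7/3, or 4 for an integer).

Clipped polygon: [(13,17) (15,17) (15,19) (68/5,19) (13,320/17)]

1. After x ≥ 13: [(13,320/17) (13,1) (16,1) (18,14) (17,20)]
2. After x ≤ 15: [(15,330/17) (13,320/17) (13,1) (15,1)]
3. After y ≥ 17: [(15,17) (15,330/17) (13,320/17) (13,17)]
4. After y ≤ 19: [(15,17) (15,19) (68/5,19) (13,320/17) (13,17)]
5. Canonical ring: [(13,17) (15,17) (15,19) (68/5,19) (13,320/17)]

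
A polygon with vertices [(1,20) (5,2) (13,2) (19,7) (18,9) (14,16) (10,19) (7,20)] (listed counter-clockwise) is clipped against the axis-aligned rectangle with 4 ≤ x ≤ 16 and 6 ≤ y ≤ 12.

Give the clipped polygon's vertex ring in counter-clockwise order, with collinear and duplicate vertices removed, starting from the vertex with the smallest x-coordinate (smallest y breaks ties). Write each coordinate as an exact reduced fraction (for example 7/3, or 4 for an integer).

Clipped polygon: [(4,13/2) (37/9,6) (16,6) (16,12) (4,12)]

1. After x ≥ 4: [(4,20) (4,13/2) (5,2) (13,2) (19,7) (18,9) (14,16) (10,19) (7,20)]
2. After x ≤ 16: [(4,20) (4,13/2) (5,2) (13,2) (16,9/2) (16,25/2) (14,16) (10,19) (7,20)]
3. After y ≥ 6: [(4,20) (4,13/2) (37/9,6) (16,6) (16,25/2) (14,16) (10,19) (7,20)]
4. After y ≤ 12: [(4,12) (4,13/2) (37/9,6) (16,6) (16,12)]
5. Canonical ring: [(4,13/2) (37/9,6) (16,6) (16,12) (4,12)]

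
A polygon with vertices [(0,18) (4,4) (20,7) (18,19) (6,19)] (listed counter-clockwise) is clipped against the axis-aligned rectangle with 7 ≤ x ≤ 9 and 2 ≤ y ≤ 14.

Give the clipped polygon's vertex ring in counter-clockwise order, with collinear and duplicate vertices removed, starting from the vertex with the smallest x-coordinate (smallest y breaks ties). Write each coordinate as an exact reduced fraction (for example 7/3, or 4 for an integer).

1. After x ≥ 7: [(7,73/16) (20,7) (18,19) (7,19)]
2. After x ≤ 9: [(7,73/16) (9,79/16) (9,19) (7,19)]
3. After y ≥ 2: [(7,73/16) (9,79/16) (9,19) (7,19)]
4. After y ≤ 14: [(7,14) (7,73/16) (9,79/16) (9,14)]
5. Canonical ring: [(7,73/16) (9,79/16) (9,14) (7,14)]

Clipped polygon: [(7,73/16) (9,79/16) (9,14) (7,14)]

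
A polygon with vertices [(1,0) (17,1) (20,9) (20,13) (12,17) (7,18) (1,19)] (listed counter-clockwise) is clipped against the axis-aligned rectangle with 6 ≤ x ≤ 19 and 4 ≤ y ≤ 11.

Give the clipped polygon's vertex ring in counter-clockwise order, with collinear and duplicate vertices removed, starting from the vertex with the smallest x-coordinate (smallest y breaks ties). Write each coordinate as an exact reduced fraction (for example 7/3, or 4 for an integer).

Clipped polygon: [(6,4) (145/8,4) (19,19/3) (19,11) (6,11)]

1. After x ≥ 6: [(6,5/16) (17,1) (20,9) (20,13) (12,17) (7,18) (6,109/6)]
2. After x ≤ 19: [(6,5/16) (17,1) (19,19/3) (19,27/2) (12,17) (7,18) (6,109/6)]
3. After y ≥ 4: [(6,4) (145/8,4) (19,19/3) (19,27/2) (12,17) (7,18) (6,109/6)]
4. After y ≤ 11: [(6,11) (6,4) (145/8,4) (19,19/3) (19,11)]
5. Canonical ring: [(6,4) (145/8,4) (19,19/3) (19,11) (6,11)]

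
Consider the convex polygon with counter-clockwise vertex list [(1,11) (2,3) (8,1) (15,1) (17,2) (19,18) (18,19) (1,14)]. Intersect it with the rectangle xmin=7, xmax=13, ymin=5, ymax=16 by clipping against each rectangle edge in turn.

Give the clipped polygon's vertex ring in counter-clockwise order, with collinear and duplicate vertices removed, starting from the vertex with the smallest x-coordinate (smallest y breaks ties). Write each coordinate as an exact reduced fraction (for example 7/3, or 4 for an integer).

Clipped polygon: [(7,5) (13,5) (13,16) (39/5,16) (7,268/17)]

1. After x ≥ 7: [(7,4/3) (8,1) (15,1) (17,2) (19,18) (18,19) (7,268/17)]
2. After x ≤ 13: [(7,4/3) (8,1) (13,1) (13,298/17) (7,268/17)]
3. After y ≥ 5: [(7,5) (13,5) (13,298/17) (7,268/17)]
4. After y ≤ 16: [(7,5) (13,5) (13,16) (39/5,16) (7,268/17)]
5. Canonical ring: [(7,5) (13,5) (13,16) (39/5,16) (7,268/17)]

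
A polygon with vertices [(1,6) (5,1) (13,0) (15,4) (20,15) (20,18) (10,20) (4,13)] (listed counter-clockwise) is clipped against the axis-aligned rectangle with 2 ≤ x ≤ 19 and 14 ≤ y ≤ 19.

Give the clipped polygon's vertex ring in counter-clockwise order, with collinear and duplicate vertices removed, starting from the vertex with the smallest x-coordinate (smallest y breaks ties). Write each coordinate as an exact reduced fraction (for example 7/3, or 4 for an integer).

Clipped polygon: [(34/7,14) (19,14) (19,91/5) (15,19) (64/7,19)]

1. After x ≥ 2: [(2,25/3) (2,19/4) (5,1) (13,0) (15,4) (20,15) (20,18) (10,20) (4,13)]
2. After x ≤ 19: [(2,25/3) (2,19/4) (5,1) (13,0) (15,4) (19,64/5) (19,91/5) (10,20) (4,13)]
3. After y ≥ 14: [(19,14) (19,91/5) (10,20) (34/7,14)]
4. After y ≤ 19: [(19,14) (19,91/5) (15,19) (64/7,19) (34/7,14)]
5. Canonical ring: [(34/7,14) (19,14) (19,91/5) (15,19) (64/7,19)]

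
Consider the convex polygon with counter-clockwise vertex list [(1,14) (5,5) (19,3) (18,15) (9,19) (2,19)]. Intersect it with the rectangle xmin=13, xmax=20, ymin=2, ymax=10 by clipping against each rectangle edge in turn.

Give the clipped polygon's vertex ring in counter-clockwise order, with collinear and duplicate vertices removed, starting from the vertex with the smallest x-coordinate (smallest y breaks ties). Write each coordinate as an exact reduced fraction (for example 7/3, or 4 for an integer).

Clipped polygon: [(13,27/7) (19,3) (221/12,10) (13,10)]

1. After x ≥ 13: [(13,27/7) (19,3) (18,15) (13,155/9)]
2. After x ≤ 20: [(13,27/7) (19,3) (18,15) (13,155/9)]
3. After y ≥ 2: [(13,27/7) (19,3) (18,15) (13,155/9)]
4. After y ≤ 10: [(13,10) (13,27/7) (19,3) (221/12,10)]
5. Canonical ring: [(13,27/7) (19,3) (221/12,10) (13,10)]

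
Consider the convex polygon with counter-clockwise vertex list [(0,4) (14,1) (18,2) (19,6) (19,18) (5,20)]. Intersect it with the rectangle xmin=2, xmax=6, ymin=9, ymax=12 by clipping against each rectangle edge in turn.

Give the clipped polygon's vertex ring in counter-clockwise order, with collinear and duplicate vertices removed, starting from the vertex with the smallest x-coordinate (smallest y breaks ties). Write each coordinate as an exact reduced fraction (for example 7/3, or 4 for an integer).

1. After x ≥ 2: [(2,52/5) (2,25/7) (14,1) (18,2) (19,6) (19,18) (5,20)]
2. After x ≤ 6: [(2,52/5) (2,25/7) (6,19/7) (6,139/7) (5,20)]
3. After y ≥ 9: [(2,52/5) (2,9) (6,9) (6,139/7) (5,20)]
4. After y ≤ 12: [(5/2,12) (2,52/5) (2,9) (6,9) (6,12)]
5. Canonical ring: [(2,9) (6,9) (6,12) (5/2,12) (2,52/5)]

Clipped polygon: [(2,9) (6,9) (6,12) (5/2,12) (2,52/5)]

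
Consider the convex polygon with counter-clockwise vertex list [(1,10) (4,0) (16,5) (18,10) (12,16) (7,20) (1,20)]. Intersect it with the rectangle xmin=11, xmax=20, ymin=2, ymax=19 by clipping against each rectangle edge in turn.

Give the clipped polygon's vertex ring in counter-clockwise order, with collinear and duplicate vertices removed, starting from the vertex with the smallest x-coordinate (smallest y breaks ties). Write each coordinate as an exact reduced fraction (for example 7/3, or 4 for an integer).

Clipped polygon: [(11,35/12) (16,5) (18,10) (12,16) (11,84/5)]

1. After x ≥ 11: [(11,35/12) (16,5) (18,10) (12,16) (11,84/5)]
2. After x ≤ 20: [(11,35/12) (16,5) (18,10) (12,16) (11,84/5)]
3. After y ≥ 2: [(11,35/12) (16,5) (18,10) (12,16) (11,84/5)]
4. After y ≤ 19: [(11,35/12) (16,5) (18,10) (12,16) (11,84/5)]
5. Canonical ring: [(11,35/12) (16,5) (18,10) (12,16) (11,84/5)]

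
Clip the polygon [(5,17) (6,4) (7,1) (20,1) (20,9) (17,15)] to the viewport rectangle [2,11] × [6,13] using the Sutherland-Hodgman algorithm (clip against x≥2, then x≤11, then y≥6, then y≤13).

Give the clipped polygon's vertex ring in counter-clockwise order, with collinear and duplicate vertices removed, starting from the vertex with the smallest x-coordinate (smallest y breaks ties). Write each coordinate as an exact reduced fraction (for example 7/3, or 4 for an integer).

1. After x ≥ 2: [(5,17) (6,4) (7,1) (20,1) (20,9) (17,15)]
2. After x ≤ 11: [(11,16) (5,17) (6,4) (7,1) (11,1)]
3. After y ≥ 6: [(11,6) (11,16) (5,17) (76/13,6)]
4. After y ≤ 13: [(11,6) (11,13) (69/13,13) (76/13,6)]
5. Canonical ring: [(69/13,13) (76/13,6) (11,6) (11,13)]

Clipped polygon: [(69/13,13) (76/13,6) (11,6) (11,13)]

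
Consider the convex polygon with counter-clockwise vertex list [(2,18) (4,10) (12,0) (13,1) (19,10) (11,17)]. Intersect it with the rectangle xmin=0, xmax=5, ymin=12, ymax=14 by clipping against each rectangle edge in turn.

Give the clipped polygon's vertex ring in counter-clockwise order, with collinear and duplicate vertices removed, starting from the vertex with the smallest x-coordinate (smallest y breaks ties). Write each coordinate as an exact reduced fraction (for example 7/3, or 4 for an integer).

Clipped polygon: [(3,14) (7/2,12) (5,12) (5,14)]

1. After x ≥ 0: [(2,18) (4,10) (12,0) (13,1) (19,10) (11,17)]
2. After x ≤ 5: [(5,53/3) (2,18) (4,10) (5,35/4)]
3. After y ≥ 12: [(5,12) (5,53/3) (2,18) (7/2,12)]
4. After y ≤ 14: [(5,12) (5,14) (3,14) (7/2,12)]
5. Canonical ring: [(3,14) (7/2,12) (5,12) (5,14)]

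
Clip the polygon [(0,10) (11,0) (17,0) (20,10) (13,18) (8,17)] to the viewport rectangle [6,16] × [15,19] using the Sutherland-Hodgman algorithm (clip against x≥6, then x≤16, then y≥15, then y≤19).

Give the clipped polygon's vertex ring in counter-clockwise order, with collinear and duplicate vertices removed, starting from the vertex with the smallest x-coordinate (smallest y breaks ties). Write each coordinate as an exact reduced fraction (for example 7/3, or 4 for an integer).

1. After x ≥ 6: [(6,61/4) (6,50/11) (11,0) (17,0) (20,10) (13,18) (8,17)]
2. After x ≤ 16: [(6,61/4) (6,50/11) (11,0) (16,0) (16,102/7) (13,18) (8,17)]
3. After y ≥ 15: [(6,61/4) (6,15) (125/8,15) (13,18) (8,17)]
4. After y ≤ 19: [(6,61/4) (6,15) (125/8,15) (13,18) (8,17)]
5. Canonical ring: [(6,15) (125/8,15) (13,18) (8,17) (6,61/4)]

Clipped polygon: [(6,15) (125/8,15) (13,18) (8,17) (6,61/4)]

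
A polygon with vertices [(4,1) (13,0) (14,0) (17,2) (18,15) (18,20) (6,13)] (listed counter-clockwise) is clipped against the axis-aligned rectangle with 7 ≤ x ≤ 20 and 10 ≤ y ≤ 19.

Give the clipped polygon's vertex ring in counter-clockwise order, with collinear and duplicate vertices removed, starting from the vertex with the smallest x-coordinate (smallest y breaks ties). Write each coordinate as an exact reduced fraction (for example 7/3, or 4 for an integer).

1. After x ≥ 7: [(7,2/3) (13,0) (14,0) (17,2) (18,15) (18,20) (7,163/12)]
2. After x ≤ 20: [(7,2/3) (13,0) (14,0) (17,2) (18,15) (18,20) (7,163/12)]
3. After y ≥ 10: [(7,10) (229/13,10) (18,15) (18,20) (7,163/12)]
4. After y ≤ 19: [(7,10) (229/13,10) (18,15) (18,19) (114/7,19) (7,163/12)]
5. Canonical ring: [(7,10) (229/13,10) (18,15) (18,19) (114/7,19) (7,163/12)]

Clipped polygon: [(7,10) (229/13,10) (18,15) (18,19) (114/7,19) (7,163/12)]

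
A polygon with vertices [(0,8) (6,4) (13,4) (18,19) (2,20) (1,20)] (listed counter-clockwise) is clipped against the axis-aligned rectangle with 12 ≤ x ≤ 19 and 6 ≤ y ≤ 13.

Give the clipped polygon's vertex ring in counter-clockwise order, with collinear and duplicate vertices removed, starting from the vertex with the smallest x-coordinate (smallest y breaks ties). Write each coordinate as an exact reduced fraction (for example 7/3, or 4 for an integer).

1. After x ≥ 12: [(12,4) (13,4) (18,19) (12,155/8)]
2. After x ≤ 19: [(12,4) (13,4) (18,19) (12,155/8)]
3. After y ≥ 6: [(12,6) (41/3,6) (18,19) (12,155/8)]
4. After y ≤ 13: [(12,13) (12,6) (41/3,6) (16,13)]
5. Canonical ring: [(12,6) (41/3,6) (16,13) (12,13)]

Clipped polygon: [(12,6) (41/3,6) (16,13) (12,13)]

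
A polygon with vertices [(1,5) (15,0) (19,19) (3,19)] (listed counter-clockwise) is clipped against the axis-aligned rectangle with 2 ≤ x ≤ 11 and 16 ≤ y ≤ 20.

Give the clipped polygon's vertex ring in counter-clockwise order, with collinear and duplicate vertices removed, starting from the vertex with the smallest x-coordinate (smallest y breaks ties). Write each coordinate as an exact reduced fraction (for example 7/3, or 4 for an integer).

1. After x ≥ 2: [(2,12) (2,65/14) (15,0) (19,19) (3,19)]
2. After x ≤ 11: [(2,12) (2,65/14) (11,10/7) (11,19) (3,19)]
3. After y ≥ 16: [(18/7,16) (11,16) (11,19) (3,19)]
4. After y ≤ 20: [(18/7,16) (11,16) (11,19) (3,19)]
5. Canonical ring: [(18/7,16) (11,16) (11,19) (3,19)]

Clipped polygon: [(18/7,16) (11,16) (11,19) (3,19)]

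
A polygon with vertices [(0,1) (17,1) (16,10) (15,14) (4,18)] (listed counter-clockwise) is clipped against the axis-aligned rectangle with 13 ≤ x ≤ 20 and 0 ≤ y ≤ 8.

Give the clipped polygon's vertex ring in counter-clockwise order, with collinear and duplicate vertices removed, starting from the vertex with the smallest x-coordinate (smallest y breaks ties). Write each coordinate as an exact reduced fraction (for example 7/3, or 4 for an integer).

1. After x ≥ 13: [(13,1) (17,1) (16,10) (15,14) (13,162/11)]
2. After x ≤ 20: [(13,1) (17,1) (16,10) (15,14) (13,162/11)]
3. After y ≥ 0: [(13,1) (17,1) (16,10) (15,14) (13,162/11)]
4. After y ≤ 8: [(13,8) (13,1) (17,1) (146/9,8)]
5. Canonical ring: [(13,1) (17,1) (146/9,8) (13,8)]

Clipped polygon: [(13,1) (17,1) (146/9,8) (13,8)]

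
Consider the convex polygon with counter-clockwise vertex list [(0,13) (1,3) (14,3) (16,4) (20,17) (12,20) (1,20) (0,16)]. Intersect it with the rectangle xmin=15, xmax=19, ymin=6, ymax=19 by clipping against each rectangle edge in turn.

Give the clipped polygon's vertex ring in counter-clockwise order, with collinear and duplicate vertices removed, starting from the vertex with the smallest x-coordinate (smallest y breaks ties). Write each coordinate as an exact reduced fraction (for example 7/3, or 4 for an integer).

Clipped polygon: [(15,6) (216/13,6) (19,55/4) (19,139/8) (15,151/8)]

1. After x ≥ 15: [(15,7/2) (16,4) (20,17) (15,151/8)]
2. After x ≤ 19: [(15,7/2) (16,4) (19,55/4) (19,139/8) (15,151/8)]
3. After y ≥ 6: [(15,6) (216/13,6) (19,55/4) (19,139/8) (15,151/8)]
4. After y ≤ 19: [(15,6) (216/13,6) (19,55/4) (19,139/8) (15,151/8)]
5. Canonical ring: [(15,6) (216/13,6) (19,55/4) (19,139/8) (15,151/8)]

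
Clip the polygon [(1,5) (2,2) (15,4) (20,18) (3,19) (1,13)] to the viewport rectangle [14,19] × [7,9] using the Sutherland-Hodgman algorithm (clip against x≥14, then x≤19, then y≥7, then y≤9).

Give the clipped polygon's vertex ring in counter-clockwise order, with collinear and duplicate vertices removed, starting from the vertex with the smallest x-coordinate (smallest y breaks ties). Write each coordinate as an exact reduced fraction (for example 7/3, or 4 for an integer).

1. After x ≥ 14: [(14,50/13) (15,4) (20,18) (14,312/17)]
2. After x ≤ 19: [(14,50/13) (15,4) (19,76/5) (19,307/17) (14,312/17)]
3. After y ≥ 7: [(14,7) (225/14,7) (19,76/5) (19,307/17) (14,312/17)]
4. After y ≤ 9: [(14,9) (14,7) (225/14,7) (235/14,9)]
5. Canonical ring: [(14,7) (225/14,7) (235/14,9) (14,9)]

Clipped polygon: [(14,7) (225/14,7) (235/14,9) (14,9)]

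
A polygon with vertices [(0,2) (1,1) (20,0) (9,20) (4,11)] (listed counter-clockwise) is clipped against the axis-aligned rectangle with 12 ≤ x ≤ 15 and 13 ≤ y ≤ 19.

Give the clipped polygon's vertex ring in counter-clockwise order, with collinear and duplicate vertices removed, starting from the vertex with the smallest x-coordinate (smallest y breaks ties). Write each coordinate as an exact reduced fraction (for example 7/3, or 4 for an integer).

Clipped polygon: [(12,13) (257/20,13) (12,160/11)]

1. After x ≥ 12: [(12,8/19) (20,0) (12,160/11)]
2. After x ≤ 15: [(12,8/19) (15,5/19) (15,100/11) (12,160/11)]
3. After y ≥ 13: [(12,13) (257/20,13) (12,160/11)]
4. After y ≤ 19: [(12,13) (257/20,13) (12,160/11)]
5. Canonical ring: [(12,13) (257/20,13) (12,160/11)]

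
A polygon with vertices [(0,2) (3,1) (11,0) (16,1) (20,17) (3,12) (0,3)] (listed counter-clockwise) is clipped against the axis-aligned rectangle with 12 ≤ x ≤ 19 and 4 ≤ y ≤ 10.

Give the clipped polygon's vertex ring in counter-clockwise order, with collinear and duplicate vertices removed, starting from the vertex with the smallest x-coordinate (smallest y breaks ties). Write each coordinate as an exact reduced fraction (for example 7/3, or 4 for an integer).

Clipped polygon: [(12,4) (67/4,4) (73/4,10) (12,10)]

1. After x ≥ 12: [(12,1/5) (16,1) (20,17) (12,249/17)]
2. After x ≤ 19: [(12,1/5) (16,1) (19,13) (19,284/17) (12,249/17)]
3. After y ≥ 4: [(12,4) (67/4,4) (19,13) (19,284/17) (12,249/17)]
4. After y ≤ 10: [(12,10) (12,4) (67/4,4) (73/4,10)]
5. Canonical ring: [(12,4) (67/4,4) (73/4,10) (12,10)]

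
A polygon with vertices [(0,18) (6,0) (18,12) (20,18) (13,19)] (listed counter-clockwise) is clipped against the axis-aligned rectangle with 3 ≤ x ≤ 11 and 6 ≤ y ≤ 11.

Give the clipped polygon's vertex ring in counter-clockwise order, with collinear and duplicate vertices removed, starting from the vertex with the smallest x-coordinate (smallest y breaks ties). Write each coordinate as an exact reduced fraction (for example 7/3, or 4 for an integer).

Clipped polygon: [(3,9) (4,6) (11,6) (11,11) (3,11)]

1. After x ≥ 3: [(3,237/13) (3,9) (6,0) (18,12) (20,18) (13,19)]
2. After x ≤ 11: [(11,245/13) (3,237/13) (3,9) (6,0) (11,5)]
3. After y ≥ 6: [(11,6) (11,245/13) (3,237/13) (3,9) (4,6)]
4. After y ≤ 11: [(11,6) (11,11) (3,11) (3,9) (4,6)]
5. Canonical ring: [(3,9) (4,6) (11,6) (11,11) (3,11)]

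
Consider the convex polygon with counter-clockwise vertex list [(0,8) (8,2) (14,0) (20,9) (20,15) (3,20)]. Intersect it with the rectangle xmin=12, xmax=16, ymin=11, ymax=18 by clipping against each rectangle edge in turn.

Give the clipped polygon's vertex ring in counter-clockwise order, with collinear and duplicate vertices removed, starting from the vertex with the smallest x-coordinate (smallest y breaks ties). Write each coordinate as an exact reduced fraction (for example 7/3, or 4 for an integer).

Clipped polygon: [(12,11) (16,11) (16,275/17) (12,295/17)]

1. After x ≥ 12: [(12,2/3) (14,0) (20,9) (20,15) (12,295/17)]
2. After x ≤ 16: [(12,2/3) (14,0) (16,3) (16,275/17) (12,295/17)]
3. After y ≥ 11: [(12,11) (16,11) (16,275/17) (12,295/17)]
4. After y ≤ 18: [(12,11) (16,11) (16,275/17) (12,295/17)]
5. Canonical ring: [(12,11) (16,11) (16,275/17) (12,295/17)]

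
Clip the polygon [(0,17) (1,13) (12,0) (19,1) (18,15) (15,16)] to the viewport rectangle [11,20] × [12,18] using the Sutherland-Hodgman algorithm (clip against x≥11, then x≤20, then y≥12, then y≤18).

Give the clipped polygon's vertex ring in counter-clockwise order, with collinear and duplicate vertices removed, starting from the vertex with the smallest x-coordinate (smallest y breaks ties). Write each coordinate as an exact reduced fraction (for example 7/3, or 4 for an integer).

1. After x ≥ 11: [(11,244/15) (11,13/11) (12,0) (19,1) (18,15) (15,16)]
2. After x ≤ 20: [(11,244/15) (11,13/11) (12,0) (19,1) (18,15) (15,16)]
3. After y ≥ 12: [(11,244/15) (11,12) (255/14,12) (18,15) (15,16)]
4. After y ≤ 18: [(11,244/15) (11,12) (255/14,12) (18,15) (15,16)]
5. Canonical ring: [(11,12) (255/14,12) (18,15) (15,16) (11,244/15)]

Clipped polygon: [(11,12) (255/14,12) (18,15) (15,16) (11,244/15)]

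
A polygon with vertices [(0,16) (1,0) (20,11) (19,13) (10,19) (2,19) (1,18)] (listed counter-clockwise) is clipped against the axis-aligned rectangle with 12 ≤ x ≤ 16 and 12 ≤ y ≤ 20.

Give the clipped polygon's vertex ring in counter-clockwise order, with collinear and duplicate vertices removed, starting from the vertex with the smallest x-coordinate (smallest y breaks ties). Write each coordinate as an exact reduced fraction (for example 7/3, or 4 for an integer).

Clipped polygon: [(12,12) (16,12) (16,15) (12,53/3)]

1. After x ≥ 12: [(12,121/19) (20,11) (19,13) (12,53/3)]
2. After x ≤ 16: [(12,121/19) (16,165/19) (16,15) (12,53/3)]
3. After y ≥ 12: [(12,12) (16,12) (16,15) (12,53/3)]
4. After y ≤ 20: [(12,12) (16,12) (16,15) (12,53/3)]
5. Canonical ring: [(12,12) (16,12) (16,15) (12,53/3)]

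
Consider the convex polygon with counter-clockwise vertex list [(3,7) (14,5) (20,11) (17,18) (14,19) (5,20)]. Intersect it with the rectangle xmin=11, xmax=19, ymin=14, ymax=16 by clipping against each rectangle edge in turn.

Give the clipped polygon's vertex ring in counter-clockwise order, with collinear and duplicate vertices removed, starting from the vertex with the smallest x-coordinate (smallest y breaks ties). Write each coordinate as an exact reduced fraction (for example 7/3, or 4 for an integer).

Clipped polygon: [(11,14) (131/7,14) (125/7,16) (11,16)]

1. After x ≥ 11: [(11,61/11) (14,5) (20,11) (17,18) (14,19) (11,58/3)]
2. After x ≤ 19: [(11,61/11) (14,5) (19,10) (19,40/3) (17,18) (14,19) (11,58/3)]
3. After y ≥ 14: [(11,14) (131/7,14) (17,18) (14,19) (11,58/3)]
4. After y ≤ 16: [(11,16) (11,14) (131/7,14) (125/7,16)]
5. Canonical ring: [(11,14) (131/7,14) (125/7,16) (11,16)]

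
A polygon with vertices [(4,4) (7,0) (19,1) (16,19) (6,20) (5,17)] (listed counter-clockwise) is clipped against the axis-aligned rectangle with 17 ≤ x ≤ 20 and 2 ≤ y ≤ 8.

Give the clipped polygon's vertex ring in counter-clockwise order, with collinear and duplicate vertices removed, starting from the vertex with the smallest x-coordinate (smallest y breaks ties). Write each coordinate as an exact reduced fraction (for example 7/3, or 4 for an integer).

1. After x ≥ 17: [(17,5/6) (19,1) (17,13)]
2. After x ≤ 20: [(17,5/6) (19,1) (17,13)]
3. After y ≥ 2: [(17,2) (113/6,2) (17,13)]
4. After y ≤ 8: [(17,8) (17,2) (113/6,2) (107/6,8)]
5. Canonical ring: [(17,2) (113/6,2) (107/6,8) (17,8)]

Clipped polygon: [(17,2) (113/6,2) (107/6,8) (17,8)]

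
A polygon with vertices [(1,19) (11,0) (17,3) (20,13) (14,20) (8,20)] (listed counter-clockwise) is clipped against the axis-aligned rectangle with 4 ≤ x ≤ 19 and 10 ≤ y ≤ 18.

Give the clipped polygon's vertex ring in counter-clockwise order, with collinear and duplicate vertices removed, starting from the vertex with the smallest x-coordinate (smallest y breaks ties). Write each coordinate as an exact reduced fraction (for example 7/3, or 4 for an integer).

Clipped polygon: [(4,133/10) (109/19,10) (19,10) (19,85/6) (110/7,18) (4,18)]

1. After x ≥ 4: [(4,136/7) (4,133/10) (11,0) (17,3) (20,13) (14,20) (8,20)]
2. After x ≤ 19: [(4,136/7) (4,133/10) (11,0) (17,3) (19,29/3) (19,85/6) (14,20) (8,20)]
3. After y ≥ 10: [(4,136/7) (4,133/10) (109/19,10) (19,10) (19,85/6) (14,20) (8,20)]
4. After y ≤ 18: [(4,18) (4,133/10) (109/19,10) (19,10) (19,85/6) (110/7,18)]
5. Canonical ring: [(4,133/10) (109/19,10) (19,10) (19,85/6) (110/7,18) (4,18)]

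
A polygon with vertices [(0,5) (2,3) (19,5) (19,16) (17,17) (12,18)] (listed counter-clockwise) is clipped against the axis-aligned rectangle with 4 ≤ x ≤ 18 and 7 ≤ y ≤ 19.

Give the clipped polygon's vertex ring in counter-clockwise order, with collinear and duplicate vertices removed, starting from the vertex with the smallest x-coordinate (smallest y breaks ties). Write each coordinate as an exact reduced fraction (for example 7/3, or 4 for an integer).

1. After x ≥ 4: [(4,28/3) (4,55/17) (19,5) (19,16) (17,17) (12,18)]
2. After x ≤ 18: [(4,28/3) (4,55/17) (18,83/17) (18,33/2) (17,17) (12,18)]
3. After y ≥ 7: [(4,28/3) (4,7) (18,7) (18,33/2) (17,17) (12,18)]
4. After y ≤ 19: [(4,28/3) (4,7) (18,7) (18,33/2) (17,17) (12,18)]
5. Canonical ring: [(4,7) (18,7) (18,33/2) (17,17) (12,18) (4,28/3)]

Clipped polygon: [(4,7) (18,7) (18,33/2) (17,17) (12,18) (4,28/3)]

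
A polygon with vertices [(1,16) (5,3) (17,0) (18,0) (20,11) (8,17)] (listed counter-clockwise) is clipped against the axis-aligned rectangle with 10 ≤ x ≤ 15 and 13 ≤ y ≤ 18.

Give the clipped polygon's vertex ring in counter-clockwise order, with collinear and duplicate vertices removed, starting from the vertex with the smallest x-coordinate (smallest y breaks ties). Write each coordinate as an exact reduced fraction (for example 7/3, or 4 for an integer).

Clipped polygon: [(10,13) (15,13) (15,27/2) (10,16)]

1. After x ≥ 10: [(10,7/4) (17,0) (18,0) (20,11) (10,16)]
2. After x ≤ 15: [(10,7/4) (15,1/2) (15,27/2) (10,16)]
3. After y ≥ 13: [(10,13) (15,13) (15,27/2) (10,16)]
4. After y ≤ 18: [(10,13) (15,13) (15,27/2) (10,16)]
5. Canonical ring: [(10,13) (15,13) (15,27/2) (10,16)]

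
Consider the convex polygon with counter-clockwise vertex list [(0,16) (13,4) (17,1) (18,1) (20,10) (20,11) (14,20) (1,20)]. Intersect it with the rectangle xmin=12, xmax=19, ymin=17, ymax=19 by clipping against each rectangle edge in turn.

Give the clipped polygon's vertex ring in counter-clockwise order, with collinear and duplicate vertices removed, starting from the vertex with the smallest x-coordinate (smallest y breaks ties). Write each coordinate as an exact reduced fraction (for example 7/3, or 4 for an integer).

Clipped polygon: [(12,17) (16,17) (44/3,19) (12,19)]

1. After x ≥ 12: [(12,64/13) (13,4) (17,1) (18,1) (20,10) (20,11) (14,20) (12,20)]
2. After x ≤ 19: [(12,64/13) (13,4) (17,1) (18,1) (19,11/2) (19,25/2) (14,20) (12,20)]
3. After y ≥ 17: [(12,17) (16,17) (14,20) (12,20)]
4. After y ≤ 19: [(12,19) (12,17) (16,17) (44/3,19)]
5. Canonical ring: [(12,17) (16,17) (44/3,19) (12,19)]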